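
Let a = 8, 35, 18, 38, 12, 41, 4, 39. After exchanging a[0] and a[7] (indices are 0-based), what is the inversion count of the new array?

Positions 0 and 7 hold 8 and 39; after swapping, the array is [39, 35, 18, 38, 12, 41, 4, 8].
Sweep left to right; for each value list the smaller values that follow it:
39 → 35, 18, 38, 12, 4, 8 → 6
35 → 18, 12, 4, 8 → 4
18 → 12, 4, 8 → 3
38 → 12, 4, 8 → 3
12 → 4, 8 → 2
41 → 4, 8 → 2
4 → none → 0
8 → none → 0
Sum: 6 + 4 + 3 + 3 + 2 + 2 + 0 + 0 = 20

Inversions: 20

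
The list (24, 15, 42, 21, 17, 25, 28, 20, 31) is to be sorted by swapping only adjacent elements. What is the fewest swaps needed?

Each adjacent swap fixes exactly one inversion, so the minimum swap count equals the number of inversions.
Count inversions — for each element, later elements that are smaller:
24: 15, 21, 17, 20 → 4
15: none → 0
42: 21, 17, 25, 28, 20, 31 → 6
21: 17, 20 → 2
17: none → 0
25: 20 → 1
28: 20 → 1
20: none → 0
31: none → 0
Total inversions: 4 + 0 + 6 + 2 + 0 + 1 + 1 + 0 + 0 = 14

14 adjacent swaps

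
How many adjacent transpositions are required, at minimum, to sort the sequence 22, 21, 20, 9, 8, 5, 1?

Each adjacent swap fixes exactly one inversion, so the minimum swap count equals the number of inversions.
Count inversions — for each element, later elements that are smaller:
22: 21, 20, 9, 8, 5, 1 → 6
21: 20, 9, 8, 5, 1 → 5
20: 9, 8, 5, 1 → 4
9: 8, 5, 1 → 3
8: 5, 1 → 2
5: 1 → 1
1: none → 0
Total inversions: 6 + 5 + 4 + 3 + 2 + 1 + 0 = 21

21 adjacent swaps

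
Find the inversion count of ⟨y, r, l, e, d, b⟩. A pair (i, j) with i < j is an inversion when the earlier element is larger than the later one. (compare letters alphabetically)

Count, for each position, how many later elements it exceeds:
y → r, l, e, d, b → 5
r → l, e, d, b → 4
l → e, d, b → 3
e → d, b → 2
d → b → 1
b → none → 0
Sum: 5 + 4 + 3 + 2 + 1 + 0 = 15

15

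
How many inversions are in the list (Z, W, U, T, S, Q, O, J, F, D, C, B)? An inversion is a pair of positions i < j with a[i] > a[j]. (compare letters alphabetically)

66

Element-by-element contributions:
Z → W, U, T, S, Q, O, J, F, D, C, B → 11
W → U, T, S, Q, O, J, F, D, C, B → 10
U → T, S, Q, O, J, F, D, C, B → 9
T → S, Q, O, J, F, D, C, B → 8
S → Q, O, J, F, D, C, B → 7
Q → O, J, F, D, C, B → 6
O → J, F, D, C, B → 5
J → F, D, C, B → 4
F → D, C, B → 3
D → C, B → 2
C → B → 1
B → none → 0
Sum: 11 + 10 + 9 + 8 + 7 + 6 + 5 + 4 + 3 + 2 + 1 + 0 = 66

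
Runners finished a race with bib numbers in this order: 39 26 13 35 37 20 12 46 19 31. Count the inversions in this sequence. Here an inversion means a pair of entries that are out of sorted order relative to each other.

25 out-of-order pairs

Count, for each position, how many later elements it exceeds:
39 → 26, 13, 35, 37, 20, 12, 19, 31 → 8
26 → 13, 20, 12, 19 → 4
13 → 12 → 1
35 → 20, 12, 19, 31 → 4
37 → 20, 12, 19, 31 → 4
20 → 12, 19 → 2
12 → none → 0
46 → 19, 31 → 2
19 → none → 0
31 → none → 0
Sum: 8 + 4 + 1 + 4 + 4 + 2 + 0 + 2 + 0 + 0 = 25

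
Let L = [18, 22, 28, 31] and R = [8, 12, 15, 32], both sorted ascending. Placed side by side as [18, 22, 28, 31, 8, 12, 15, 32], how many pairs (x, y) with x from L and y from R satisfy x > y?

Take each right-half value and tally the left-half values above it:
r = 8: 18, 22, 28, 31 → 4
r = 12: 18, 22, 28, 31 → 4
r = 15: 18, 22, 28, 31 → 4
r = 32: none → 0
Cross-inversions: 4 + 4 + 4 + 0 = 12

12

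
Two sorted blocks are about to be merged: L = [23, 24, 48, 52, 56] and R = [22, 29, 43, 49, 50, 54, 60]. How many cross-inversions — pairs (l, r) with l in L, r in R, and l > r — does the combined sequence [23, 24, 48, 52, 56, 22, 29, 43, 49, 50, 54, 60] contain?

Count, for every r in R, how many entries of L exceed r:
r = 22: 23, 24, 48, 52, 56 → 5
r = 29: 48, 52, 56 → 3
r = 43: 48, 52, 56 → 3
r = 49: 52, 56 → 2
r = 50: 52, 56 → 2
r = 54: 56 → 1
r = 60: none → 0
Cross-inversions: 5 + 3 + 3 + 2 + 2 + 1 + 0 = 16

16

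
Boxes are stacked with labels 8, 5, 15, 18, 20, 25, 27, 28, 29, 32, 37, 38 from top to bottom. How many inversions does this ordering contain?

1

Element-by-element contributions:
8: 1
5: 0
15: 0
18: 0
20: 0
25: 0
27: 0
28: 0
29: 0
32: 0
37: 0
38: 0
Sum: 1 + 0 + 0 + 0 + 0 + 0 + 0 + 0 + 0 + 0 + 0 + 0 = 1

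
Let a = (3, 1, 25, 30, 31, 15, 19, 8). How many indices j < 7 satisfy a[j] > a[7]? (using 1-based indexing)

3

The element at index 7 is 19.
Elements before it: 3, 1, 25, 30, 31, 15
Those larger than 19: 25, 30, 31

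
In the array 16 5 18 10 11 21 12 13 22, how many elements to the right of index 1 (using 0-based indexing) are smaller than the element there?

0

The element at index 1 is 5.
Elements after it: 18, 10, 11, 21, 12, 13, 22
None of them are smaller than 5.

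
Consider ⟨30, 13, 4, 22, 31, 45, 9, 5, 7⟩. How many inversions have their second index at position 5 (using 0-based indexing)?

The element at index 5 is 45.
Elements before it: 30, 13, 4, 22, 31
None of them are larger than 45.

0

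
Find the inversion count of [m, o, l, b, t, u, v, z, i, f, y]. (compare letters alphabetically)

21

For each element, count later entries that are smaller:
m → l, b, i, f → 4
o → l, b, i, f → 4
l → b, i, f → 3
b → none → 0
t → i, f → 2
u → i, f → 2
v → i, f → 2
z → i, f, y → 3
i → f → 1
f → none → 0
y → none → 0
Sum: 4 + 4 + 3 + 0 + 2 + 2 + 2 + 3 + 1 + 0 + 0 = 21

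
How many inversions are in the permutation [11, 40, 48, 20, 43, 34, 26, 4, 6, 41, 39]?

Sweep left to right; for each value list the smaller values that follow it:
11 → 4, 6 → 2
40 → 20, 34, 26, 4, 6, 39 → 6
48 → 20, 43, 34, 26, 4, 6, 41, 39 → 8
20 → 4, 6 → 2
43 → 34, 26, 4, 6, 41, 39 → 6
34 → 26, 4, 6 → 3
26 → 4, 6 → 2
4 → none → 0
6 → none → 0
41 → 39 → 1
39 → none → 0
Sum: 2 + 6 + 8 + 2 + 6 + 3 + 2 + 0 + 0 + 1 + 0 = 30

Inversions: 30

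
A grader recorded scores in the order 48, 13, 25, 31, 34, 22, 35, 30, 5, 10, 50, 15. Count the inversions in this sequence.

Count, for each position, how many later elements it exceeds:
48: 10
13: 2
25: 4
31: 5
34: 5
22: 3
35: 4
30: 3
5: 0
10: 0
50: 1
15: 0
Sum: 10 + 2 + 4 + 5 + 5 + 3 + 4 + 3 + 0 + 0 + 1 + 0 = 37

37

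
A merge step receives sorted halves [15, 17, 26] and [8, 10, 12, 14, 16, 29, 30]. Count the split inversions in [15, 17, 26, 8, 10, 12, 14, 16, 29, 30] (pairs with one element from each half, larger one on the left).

Split inversions: 14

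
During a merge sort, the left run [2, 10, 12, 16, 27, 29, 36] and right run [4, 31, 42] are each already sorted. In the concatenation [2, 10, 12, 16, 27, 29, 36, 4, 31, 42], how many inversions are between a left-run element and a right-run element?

7

Count, for every r in R, how many entries of L exceed r:
r = 4: 10, 12, 16, 27, 29, 36 → 6
r = 31: 36 → 1
r = 42: none → 0
Cross-inversions: 6 + 1 + 0 = 7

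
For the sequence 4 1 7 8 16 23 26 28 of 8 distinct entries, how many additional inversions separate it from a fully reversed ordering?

Maximum inversions for 8 distinct elements is C(8, 2) = 8·7/2 = 28.
Current inversions — for each element, count later smaller elements:
4: 1
1: 0
7: 0
8: 0
16: 0
23: 0
26: 0
28: 0
Current total: 1 + 0 + 0 + 0 + 0 + 0 + 0 + 0 = 1
Shortfall: 28 − 1 = 27

27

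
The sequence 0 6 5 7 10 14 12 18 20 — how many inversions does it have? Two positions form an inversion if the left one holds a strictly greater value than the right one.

There are 2 out-of-order pairs.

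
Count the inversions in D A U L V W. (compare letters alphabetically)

2

Out-of-order index pairs (1-indexed):
(1,2): D > A
(3,4): U > L
That's 2 pairs.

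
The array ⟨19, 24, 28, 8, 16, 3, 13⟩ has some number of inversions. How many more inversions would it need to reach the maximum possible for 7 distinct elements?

Maximum inversions for 7 distinct elements is C(7, 2) = 7·6/2 = 21.
Current inversions — for each element, count later smaller elements:
19: 4
24: 4
28: 4
8: 1
16: 2
3: 0
13: 0
Current total: 4 + 4 + 4 + 1 + 2 + 0 + 0 = 15
Shortfall: 21 − 15 = 6

6 inversions short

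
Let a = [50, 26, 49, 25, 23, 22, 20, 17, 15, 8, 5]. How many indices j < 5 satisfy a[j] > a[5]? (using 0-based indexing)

5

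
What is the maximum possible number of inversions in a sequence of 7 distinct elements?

21

A reversed (strictly descending) arrangement makes every pair an inversion, giving C(7, 2) inversions.
C(7, 2) = 7·6/2 = 21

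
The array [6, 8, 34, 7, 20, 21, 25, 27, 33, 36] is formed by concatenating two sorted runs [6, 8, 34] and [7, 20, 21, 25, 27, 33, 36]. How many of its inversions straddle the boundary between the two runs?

7

For each element r of the right run, count left-run elements greater than r:
r = 7: 8, 34 → 2
r = 20: 34 → 1
r = 21: 34 → 1
r = 25: 34 → 1
r = 27: 34 → 1
r = 33: 34 → 1
r = 36: none → 0
Cross-inversions: 2 + 1 + 1 + 1 + 1 + 1 + 0 = 7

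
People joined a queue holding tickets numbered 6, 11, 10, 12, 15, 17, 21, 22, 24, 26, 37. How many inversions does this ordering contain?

1

Element-by-element contributions:
6 → none → 0
11 → 10 → 1
10 → none → 0
12 → none → 0
15 → none → 0
17 → none → 0
21 → none → 0
22 → none → 0
24 → none → 0
26 → none → 0
37 → none → 0
Sum: 0 + 1 + 0 + 0 + 0 + 0 + 0 + 0 + 0 + 0 + 0 = 1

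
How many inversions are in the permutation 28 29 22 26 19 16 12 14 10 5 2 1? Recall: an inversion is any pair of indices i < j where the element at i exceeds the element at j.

63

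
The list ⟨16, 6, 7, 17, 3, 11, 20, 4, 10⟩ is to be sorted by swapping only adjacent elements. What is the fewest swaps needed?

Each adjacent swap fixes exactly one inversion, so the minimum swap count equals the number of inversions.
Count inversions — for each element, later elements that are smaller:
16: 6, 7, 3, 11, 4, 10 → 6
6: 3, 4 → 2
7: 3, 4 → 2
17: 3, 11, 4, 10 → 4
3: none → 0
11: 4, 10 → 2
20: 4, 10 → 2
4: none → 0
10: none → 0
Total inversions: 6 + 2 + 2 + 4 + 0 + 2 + 2 + 0 + 0 = 18

18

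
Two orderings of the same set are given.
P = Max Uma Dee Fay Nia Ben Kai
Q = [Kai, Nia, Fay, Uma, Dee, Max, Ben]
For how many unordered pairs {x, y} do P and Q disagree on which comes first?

15

Assign each item its position (1..7) in the first ordering, then rewrite the second ordering as that position sequence:
positions: Max→1, Uma→2, Dee→3, Fay→4, Nia→5, Ben→6, Kai→7
second ordering as positions: [7, 5, 4, 2, 3, 1, 6]
Discordant pairs = inversions in this position sequence.
7: 5, 4, 2, 3, 1, 6 → 6
5: 4, 2, 3, 1 → 4
4: 2, 3, 1 → 3
2: 1 → 1
3: 1 → 1
1: 0
6: 0
Total: 6 + 4 + 3 + 1 + 1 + 0 + 0 = 15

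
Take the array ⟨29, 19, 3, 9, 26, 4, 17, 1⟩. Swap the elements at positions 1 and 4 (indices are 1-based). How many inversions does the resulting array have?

Positions 1 and 4 hold 29 and 9; after swapping, the array is [9, 19, 3, 29, 26, 4, 17, 1].
Element-by-element contributions:
9 → 3, 4, 1 → 3
19 → 3, 4, 17, 1 → 4
3 → 1 → 1
29 → 26, 4, 17, 1 → 4
26 → 4, 17, 1 → 3
4 → 1 → 1
17 → 1 → 1
1 → none → 0
Sum: 3 + 4 + 1 + 4 + 3 + 1 + 1 + 0 = 17

17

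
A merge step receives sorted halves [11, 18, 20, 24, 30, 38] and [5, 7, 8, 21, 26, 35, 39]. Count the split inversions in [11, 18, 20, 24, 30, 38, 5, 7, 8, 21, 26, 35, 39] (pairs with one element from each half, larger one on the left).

24

Count, for every r in R, how many entries of L exceed r:
r = 5: 11, 18, 20, 24, 30, 38 → 6
r = 7: 11, 18, 20, 24, 30, 38 → 6
r = 8: 11, 18, 20, 24, 30, 38 → 6
r = 21: 24, 30, 38 → 3
r = 26: 30, 38 → 2
r = 35: 38 → 1
r = 39: none → 0
Cross-inversions: 6 + 6 + 6 + 3 + 2 + 1 + 0 = 24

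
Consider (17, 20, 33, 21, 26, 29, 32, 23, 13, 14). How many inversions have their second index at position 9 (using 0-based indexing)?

The element at index 9 is 14.
Elements before it: 17, 20, 33, 21, 26, 29, 32, 23, 13
Those larger than 14: 17, 20, 33, 21, 26, 29, 32, 23

8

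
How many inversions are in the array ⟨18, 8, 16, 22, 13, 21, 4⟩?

12

Listing every pair i<j with a[i]>a[j] (using 1-based positions):
(1,2): 18 > 8
(1,3): 18 > 16
(1,5): 18 > 13
(1,7): 18 > 4
(2,7): 8 > 4
(3,5): 16 > 13
(3,7): 16 > 4
(4,5): 22 > 13
(4,6): 22 > 21
(4,7): 22 > 4
(5,7): 13 > 4
(6,7): 21 > 4
That's 12 pairs.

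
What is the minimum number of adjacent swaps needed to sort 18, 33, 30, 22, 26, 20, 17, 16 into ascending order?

22

Minimum adjacent swaps = number of inversions (each swap of adjacent out-of-order elements removes one inversion and no swap can remove more).
Count inversions — for each element, later elements that are smaller:
18: 17, 16 → 2
33: 30, 22, 26, 20, 17, 16 → 6
30: 22, 26, 20, 17, 16 → 5
22: 20, 17, 16 → 3
26: 20, 17, 16 → 3
20: 17, 16 → 2
17: 16 → 1
16: none → 0
Total inversions: 2 + 6 + 5 + 3 + 3 + 2 + 1 + 0 = 22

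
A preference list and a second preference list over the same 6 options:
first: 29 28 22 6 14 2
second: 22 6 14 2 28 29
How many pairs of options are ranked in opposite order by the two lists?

9 pairs

Assign each item its position (1..6) in the first ordering, then rewrite the second ordering as that position sequence:
positions: 29→1, 28→2, 22→3, 6→4, 14→5, 2→6
second ordering as positions: [3, 4, 5, 6, 2, 1]
Discordant pairs = inversions in this position sequence.
3: 2, 1 → 2
4: 2, 1 → 2
5: 2, 1 → 2
6: 2, 1 → 2
2: 1 → 1
1: 0
Total: 2 + 2 + 2 + 2 + 1 + 0 = 9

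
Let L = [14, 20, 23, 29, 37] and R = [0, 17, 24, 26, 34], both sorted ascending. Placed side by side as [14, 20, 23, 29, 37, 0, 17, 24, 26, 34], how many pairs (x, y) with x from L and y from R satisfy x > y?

Count, for every r in R, how many entries of L exceed r:
r = 0: 14, 20, 23, 29, 37 → 5
r = 17: 20, 23, 29, 37 → 4
r = 24: 29, 37 → 2
r = 26: 29, 37 → 2
r = 34: 37 → 1
Cross-inversions: 5 + 4 + 2 + 2 + 1 = 14

Cross-inversions: 14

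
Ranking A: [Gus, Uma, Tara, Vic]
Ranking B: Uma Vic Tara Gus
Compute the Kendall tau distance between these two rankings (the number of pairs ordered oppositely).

Assign each item its position (1..4) in the first ordering, then rewrite the second ordering as that position sequence:
positions: Gus→1, Uma→2, Tara→3, Vic→4
second ordering as positions: [2, 4, 3, 1]
Discordant pairs = inversions in this position sequence.
2: 1 → 1
4: 3, 1 → 2
3: 1 → 1
1: 0
Total: 1 + 2 + 1 + 0 = 4

4 discordant pairs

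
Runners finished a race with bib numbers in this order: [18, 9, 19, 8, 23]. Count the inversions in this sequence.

Element-by-element contributions:
18 → 9, 8 → 2
9 → 8 → 1
19 → 8 → 1
8 → none → 0
23 → none → 0
Sum: 2 + 1 + 1 + 0 + 0 = 4

There are 4 inversions.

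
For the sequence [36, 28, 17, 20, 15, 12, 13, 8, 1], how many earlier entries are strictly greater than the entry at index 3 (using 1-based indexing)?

2

The element at index 3 is 17.
Elements before it: 36, 28
Those larger than 17: 36, 28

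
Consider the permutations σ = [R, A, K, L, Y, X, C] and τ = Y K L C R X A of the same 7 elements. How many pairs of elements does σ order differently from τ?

Assign each item its position (1..7) in the first ordering, then rewrite the second ordering as that position sequence:
positions: R→1, A→2, K→3, L→4, Y→5, X→6, C→7
second ordering as positions: [5, 3, 4, 7, 1, 6, 2]
Discordant pairs = inversions in this position sequence.
5: 3, 4, 1, 2 → 4
3: 1, 2 → 2
4: 1, 2 → 2
7: 1, 6, 2 → 3
1: 0
6: 2 → 1
2: 0
Total: 4 + 2 + 2 + 3 + 0 + 1 + 0 = 12

12 discordant pairs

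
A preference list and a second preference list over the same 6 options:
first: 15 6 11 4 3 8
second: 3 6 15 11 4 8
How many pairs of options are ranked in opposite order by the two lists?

Assign each item its position (1..6) in the first ordering, then rewrite the second ordering as that position sequence:
positions: 15→1, 6→2, 11→3, 4→4, 3→5, 8→6
second ordering as positions: [5, 2, 1, 3, 4, 6]
Discordant pairs = inversions in this position sequence.
5: 2, 1, 3, 4 → 4
2: 1 → 1
1: 0
3: 0
4: 0
6: 0
Total: 4 + 1 + 0 + 0 + 0 + 0 = 5

5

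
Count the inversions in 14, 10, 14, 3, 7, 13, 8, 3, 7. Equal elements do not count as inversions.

Count, for each position, how many later elements it exceeds:
14 → 10, 3, 7, 13, 8, 3, 7 → 7
10 → 3, 7, 8, 3, 7 → 5
14 → 3, 7, 13, 8, 3, 7 → 6
3 → none → 0
7 → 3 → 1
13 → 8, 3, 7 → 3
8 → 3, 7 → 2
3 → none → 0
7 → none → 0
Sum: 7 + 5 + 6 + 0 + 1 + 3 + 2 + 0 + 0 = 24

24 inversions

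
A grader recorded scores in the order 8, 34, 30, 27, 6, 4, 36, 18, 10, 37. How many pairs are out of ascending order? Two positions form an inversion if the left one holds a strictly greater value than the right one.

21 inversions

Count, for each position, how many later elements it exceeds:
8: 2
34: 6
30: 5
27: 4
6: 1
4: 0
36: 2
18: 1
10: 0
37: 0
Sum: 2 + 6 + 5 + 4 + 1 + 0 + 2 + 1 + 0 + 0 = 21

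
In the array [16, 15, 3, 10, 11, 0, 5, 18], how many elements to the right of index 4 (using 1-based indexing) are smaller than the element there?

2 such elements

The element at index 4 is 10.
Elements after it: 11, 0, 5, 18
Those smaller than 10: 0, 5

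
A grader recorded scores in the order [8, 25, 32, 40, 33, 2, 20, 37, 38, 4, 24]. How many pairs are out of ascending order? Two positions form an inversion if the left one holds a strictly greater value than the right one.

Count, for each position, how many later elements it exceeds:
8: 2
25: 4
32: 4
40: 7
33: 4
2: 0
20: 1
37: 2
38: 2
4: 0
24: 0
Sum: 2 + 4 + 4 + 7 + 4 + 0 + 1 + 2 + 2 + 0 + 0 = 26

Inversions: 26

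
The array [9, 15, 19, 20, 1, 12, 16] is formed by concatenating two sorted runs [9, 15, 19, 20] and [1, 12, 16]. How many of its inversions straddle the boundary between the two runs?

Take each right-half value and tally the left-half values above it:
r = 1: 9, 15, 19, 20 → 4
r = 12: 15, 19, 20 → 3
r = 16: 19, 20 → 2
Cross-inversions: 4 + 3 + 2 = 9

Split inversions: 9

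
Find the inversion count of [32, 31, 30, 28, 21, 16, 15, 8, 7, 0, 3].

For each element, count later entries that are smaller:
32 → 31, 30, 28, 21, 16, 15, 8, 7, 0, 3 → 10
31 → 30, 28, 21, 16, 15, 8, 7, 0, 3 → 9
30 → 28, 21, 16, 15, 8, 7, 0, 3 → 8
28 → 21, 16, 15, 8, 7, 0, 3 → 7
21 → 16, 15, 8, 7, 0, 3 → 6
16 → 15, 8, 7, 0, 3 → 5
15 → 8, 7, 0, 3 → 4
8 → 7, 0, 3 → 3
7 → 0, 3 → 2
0 → none → 0
3 → none → 0
Sum: 10 + 9 + 8 + 7 + 6 + 5 + 4 + 3 + 2 + 0 + 0 = 54

54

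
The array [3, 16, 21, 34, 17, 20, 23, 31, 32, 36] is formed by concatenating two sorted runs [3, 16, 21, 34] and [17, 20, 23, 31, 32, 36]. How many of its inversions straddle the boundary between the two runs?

There are 7 split inversions.

Count, for every r in R, how many entries of L exceed r:
r = 17: 21, 34 → 2
r = 20: 21, 34 → 2
r = 23: 34 → 1
r = 31: 34 → 1
r = 32: 34 → 1
r = 36: none → 0
Cross-inversions: 2 + 2 + 1 + 1 + 1 + 0 = 7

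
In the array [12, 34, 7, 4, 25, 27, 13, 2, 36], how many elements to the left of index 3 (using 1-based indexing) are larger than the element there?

2

The element at index 3 is 7.
Elements before it: 12, 34
Those larger than 7: 12, 34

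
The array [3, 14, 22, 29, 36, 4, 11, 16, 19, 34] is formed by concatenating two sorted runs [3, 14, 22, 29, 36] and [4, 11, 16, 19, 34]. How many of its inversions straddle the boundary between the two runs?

Count, for every r in R, how many entries of L exceed r:
r = 4: 14, 22, 29, 36 → 4
r = 11: 14, 22, 29, 36 → 4
r = 16: 22, 29, 36 → 3
r = 19: 22, 29, 36 → 3
r = 34: 36 → 1
Cross-inversions: 4 + 4 + 3 + 3 + 1 = 15

Split inversions: 15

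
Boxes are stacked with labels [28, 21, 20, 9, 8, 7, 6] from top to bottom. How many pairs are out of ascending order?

Sweep left to right; for each value list the smaller values that follow it:
28 → 21, 20, 9, 8, 7, 6 → 6
21 → 20, 9, 8, 7, 6 → 5
20 → 9, 8, 7, 6 → 4
9 → 8, 7, 6 → 3
8 → 7, 6 → 2
7 → 6 → 1
6 → none → 0
Sum: 6 + 5 + 4 + 3 + 2 + 1 + 0 = 21

21 inversions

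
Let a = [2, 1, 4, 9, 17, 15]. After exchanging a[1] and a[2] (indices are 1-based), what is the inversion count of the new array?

1 inversion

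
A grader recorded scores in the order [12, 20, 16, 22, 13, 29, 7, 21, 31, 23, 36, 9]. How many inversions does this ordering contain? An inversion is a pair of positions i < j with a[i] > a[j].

Sweep left to right; for each value list the smaller values that follow it:
12: 2
20: 4
16: 3
22: 4
13: 2
29: 4
7: 0
21: 1
31: 2
23: 1
36: 1
9: 0
Sum: 2 + 4 + 3 + 4 + 2 + 4 + 0 + 1 + 2 + 1 + 1 + 0 = 24

24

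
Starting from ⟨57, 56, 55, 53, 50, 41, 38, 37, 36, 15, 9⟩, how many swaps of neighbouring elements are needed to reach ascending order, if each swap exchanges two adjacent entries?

55 swaps

Each adjacent swap fixes exactly one inversion, so the minimum swap count equals the number of inversions.
Count inversions — for each element, later elements that are smaller:
57: 56, 55, 53, 50, 41, 38, 37, 36, 15, 9 → 10
56: 55, 53, 50, 41, 38, 37, 36, 15, 9 → 9
55: 53, 50, 41, 38, 37, 36, 15, 9 → 8
53: 50, 41, 38, 37, 36, 15, 9 → 7
50: 41, 38, 37, 36, 15, 9 → 6
41: 38, 37, 36, 15, 9 → 5
38: 37, 36, 15, 9 → 4
37: 36, 15, 9 → 3
36: 15, 9 → 2
15: 9 → 1
9: none → 0
Total inversions: 10 + 9 + 8 + 7 + 6 + 5 + 4 + 3 + 2 + 1 + 0 = 55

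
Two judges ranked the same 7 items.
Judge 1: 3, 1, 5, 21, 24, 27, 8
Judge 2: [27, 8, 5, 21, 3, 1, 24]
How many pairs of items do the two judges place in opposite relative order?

14 discordant pairs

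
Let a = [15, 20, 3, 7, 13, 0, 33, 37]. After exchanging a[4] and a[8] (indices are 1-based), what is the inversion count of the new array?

Positions 4 and 8 hold 7 and 37; after swapping, the array is [15, 20, 3, 37, 13, 0, 33, 7].
Count, for each position, how many later elements it exceeds:
15: 4
20: 4
3: 1
37: 4
13: 2
0: 0
33: 1
7: 0
Sum: 4 + 4 + 1 + 4 + 2 + 0 + 1 + 0 = 16

16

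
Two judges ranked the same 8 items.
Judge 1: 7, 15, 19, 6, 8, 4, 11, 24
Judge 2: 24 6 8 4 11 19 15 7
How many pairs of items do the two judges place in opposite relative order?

Assign each item its position (1..8) in the first ordering, then rewrite the second ordering as that position sequence:
positions: 7→1, 15→2, 19→3, 6→4, 8→5, 4→6, 11→7, 24→8
second ordering as positions: [8, 4, 5, 6, 7, 3, 2, 1]
Discordant pairs = inversions in this position sequence.
8: 4, 5, 6, 7, 3, 2, 1 → 7
4: 3, 2, 1 → 3
5: 3, 2, 1 → 3
6: 3, 2, 1 → 3
7: 3, 2, 1 → 3
3: 2, 1 → 2
2: 1 → 1
1: 0
Total: 7 + 3 + 3 + 3 + 3 + 2 + 1 + 0 = 22

There are 22 discordant pairs.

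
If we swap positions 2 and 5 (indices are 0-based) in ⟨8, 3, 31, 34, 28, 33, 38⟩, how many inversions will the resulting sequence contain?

Inversions: 5

Positions 2 and 5 hold 31 and 33; after swapping, the array is [8, 3, 33, 34, 28, 31, 38].
Element-by-element contributions:
8 → 3 → 1
3 → none → 0
33 → 28, 31 → 2
34 → 28, 31 → 2
28 → none → 0
31 → none → 0
38 → none → 0
Sum: 1 + 0 + 2 + 2 + 0 + 0 + 0 = 5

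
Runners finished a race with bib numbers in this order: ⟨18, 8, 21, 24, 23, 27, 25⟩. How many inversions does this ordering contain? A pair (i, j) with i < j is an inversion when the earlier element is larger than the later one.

Listing every pair i<j with a[i]>a[j] (using 1-based positions):
(1,2): 18 > 8
(4,5): 24 > 23
(6,7): 27 > 25
That's 3 pairs.

Out-of-order pairs: 3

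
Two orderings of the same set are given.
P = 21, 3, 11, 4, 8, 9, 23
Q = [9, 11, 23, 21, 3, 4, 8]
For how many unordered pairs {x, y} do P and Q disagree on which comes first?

11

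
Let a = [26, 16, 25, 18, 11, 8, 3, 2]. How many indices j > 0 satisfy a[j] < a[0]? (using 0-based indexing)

The element at index 0 is 26.
Elements after it: 16, 25, 18, 11, 8, 3, 2
Those smaller than 26: 16, 25, 18, 11, 8, 3, 2

7 such elements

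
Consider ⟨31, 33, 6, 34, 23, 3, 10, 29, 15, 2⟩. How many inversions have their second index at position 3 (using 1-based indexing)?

2

The element at index 3 is 6.
Elements before it: 31, 33
Those larger than 6: 31, 33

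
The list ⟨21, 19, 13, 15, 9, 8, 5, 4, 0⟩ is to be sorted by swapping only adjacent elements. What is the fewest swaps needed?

35

Minimum adjacent swaps = number of inversions (each swap of adjacent out-of-order elements removes one inversion and no swap can remove more).
Count inversions — for each element, later elements that are smaller:
21: 19, 13, 15, 9, 8, 5, 4, 0 → 8
19: 13, 15, 9, 8, 5, 4, 0 → 7
13: 9, 8, 5, 4, 0 → 5
15: 9, 8, 5, 4, 0 → 5
9: 8, 5, 4, 0 → 4
8: 5, 4, 0 → 3
5: 4, 0 → 2
4: 0 → 1
0: none → 0
Total inversions: 8 + 7 + 5 + 5 + 4 + 3 + 2 + 1 + 0 = 35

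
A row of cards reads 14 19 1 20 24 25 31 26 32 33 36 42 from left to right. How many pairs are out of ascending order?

Sweep left to right; for each value list the smaller values that follow it:
14: 1
19: 1
1: 0
20: 0
24: 0
25: 0
31: 1
26: 0
32: 0
33: 0
36: 0
42: 0
Sum: 1 + 1 + 0 + 0 + 0 + 0 + 1 + 0 + 0 + 0 + 0 + 0 = 3

3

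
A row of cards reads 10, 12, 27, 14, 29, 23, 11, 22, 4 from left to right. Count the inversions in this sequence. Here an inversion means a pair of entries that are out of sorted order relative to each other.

19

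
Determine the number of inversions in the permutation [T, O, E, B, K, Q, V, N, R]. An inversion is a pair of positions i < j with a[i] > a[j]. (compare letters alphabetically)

For each element, count later entries that are smaller:
T: 7
O: 4
E: 1
B: 0
K: 0
Q: 1
V: 2
N: 0
R: 0
Sum: 7 + 4 + 1 + 0 + 0 + 1 + 2 + 0 + 0 = 15

15 out-of-order pairs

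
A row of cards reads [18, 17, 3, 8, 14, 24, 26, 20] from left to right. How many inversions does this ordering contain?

9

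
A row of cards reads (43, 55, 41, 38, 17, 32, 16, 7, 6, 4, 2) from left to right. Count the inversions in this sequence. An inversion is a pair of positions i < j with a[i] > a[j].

For each element, count later entries that are smaller:
43: 9
55: 9
41: 8
38: 7
17: 5
32: 5
16: 4
7: 3
6: 2
4: 1
2: 0
Sum: 9 + 9 + 8 + 7 + 5 + 5 + 4 + 3 + 2 + 1 + 0 = 53

53 inversions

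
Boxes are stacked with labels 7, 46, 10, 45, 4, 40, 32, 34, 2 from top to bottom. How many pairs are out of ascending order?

There are 22 inversions.

Element-by-element contributions:
7 → 4, 2 → 2
46 → 10, 45, 4, 40, 32, 34, 2 → 7
10 → 4, 2 → 2
45 → 4, 40, 32, 34, 2 → 5
4 → 2 → 1
40 → 32, 34, 2 → 3
32 → 2 → 1
34 → 2 → 1
2 → none → 0
Sum: 2 + 7 + 2 + 5 + 1 + 3 + 1 + 1 + 0 = 22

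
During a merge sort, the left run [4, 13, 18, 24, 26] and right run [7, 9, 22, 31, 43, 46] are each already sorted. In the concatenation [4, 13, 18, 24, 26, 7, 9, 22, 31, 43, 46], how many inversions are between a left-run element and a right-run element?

Take each right-half value and tally the left-half values above it:
r = 7: 13, 18, 24, 26 → 4
r = 9: 13, 18, 24, 26 → 4
r = 22: 24, 26 → 2
r = 31: none → 0
r = 43: none → 0
r = 46: none → 0
Cross-inversions: 4 + 4 + 2 + 0 + 0 + 0 = 10

10 cross-inversions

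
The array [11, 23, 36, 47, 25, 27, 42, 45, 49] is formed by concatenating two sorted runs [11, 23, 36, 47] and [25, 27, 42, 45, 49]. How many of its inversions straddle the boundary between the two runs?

6 cross-inversions

For each element r of the right run, count left-run elements greater than r:
r = 25: 36, 47 → 2
r = 27: 36, 47 → 2
r = 42: 47 → 1
r = 45: 47 → 1
r = 49: none → 0
Cross-inversions: 2 + 2 + 1 + 1 + 0 = 6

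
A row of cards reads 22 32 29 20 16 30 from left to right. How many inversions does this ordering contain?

9 inversions

Inversion pairs (indices are 0-based):
(0,3): 22 > 20
(0,4): 22 > 16
(1,2): 32 > 29
(1,3): 32 > 20
(1,4): 32 > 16
(1,5): 32 > 30
(2,3): 29 > 20
(2,4): 29 > 16
(3,4): 20 > 16
That's 9 pairs.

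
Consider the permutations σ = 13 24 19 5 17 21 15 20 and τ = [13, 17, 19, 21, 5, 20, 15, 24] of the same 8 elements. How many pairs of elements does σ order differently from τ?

10 discordant pairs

Assign each item its position (1..8) in the first ordering, then rewrite the second ordering as that position sequence:
positions: 13→1, 24→2, 19→3, 5→4, 17→5, 21→6, 15→7, 20→8
second ordering as positions: [1, 5, 3, 6, 4, 8, 7, 2]
Discordant pairs = inversions in this position sequence.
1: 0
5: 3, 4, 2 → 3
3: 2 → 1
6: 4, 2 → 2
4: 2 → 1
8: 7, 2 → 2
7: 2 → 1
2: 0
Total: 0 + 3 + 1 + 2 + 1 + 2 + 1 + 0 = 10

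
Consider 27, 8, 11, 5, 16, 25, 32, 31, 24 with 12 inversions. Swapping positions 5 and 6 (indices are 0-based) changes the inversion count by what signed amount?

+1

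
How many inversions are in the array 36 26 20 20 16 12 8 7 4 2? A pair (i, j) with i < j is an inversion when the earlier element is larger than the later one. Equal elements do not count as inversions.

44 out-of-order pairs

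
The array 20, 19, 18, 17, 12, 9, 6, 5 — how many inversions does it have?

28

For each element, count later entries that are smaller:
20 → 19, 18, 17, 12, 9, 6, 5 → 7
19 → 18, 17, 12, 9, 6, 5 → 6
18 → 17, 12, 9, 6, 5 → 5
17 → 12, 9, 6, 5 → 4
12 → 9, 6, 5 → 3
9 → 6, 5 → 2
6 → 5 → 1
5 → none → 0
Sum: 7 + 6 + 5 + 4 + 3 + 2 + 1 + 0 = 28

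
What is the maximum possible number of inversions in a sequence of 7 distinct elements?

A reversed (strictly descending) arrangement makes every pair an inversion, giving C(7, 2) inversions.
C(7, 2) = 7·6/2 = 21

21 inversions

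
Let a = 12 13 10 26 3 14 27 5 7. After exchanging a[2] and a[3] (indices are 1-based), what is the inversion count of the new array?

There are 18 inversions.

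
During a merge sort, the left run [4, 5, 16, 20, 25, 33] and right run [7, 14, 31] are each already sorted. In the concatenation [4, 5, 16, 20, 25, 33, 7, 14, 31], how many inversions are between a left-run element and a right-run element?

Take each right-half value and tally the left-half values above it:
r = 7: 16, 20, 25, 33 → 4
r = 14: 16, 20, 25, 33 → 4
r = 31: 33 → 1
Cross-inversions: 4 + 4 + 1 = 9

9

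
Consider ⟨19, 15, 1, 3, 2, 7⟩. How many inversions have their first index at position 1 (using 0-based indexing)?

4

The element at index 1 is 15.
Elements after it: 1, 3, 2, 7
Those smaller than 15: 1, 3, 2, 7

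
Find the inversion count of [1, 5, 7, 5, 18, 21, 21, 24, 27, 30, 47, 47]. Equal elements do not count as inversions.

1

Sweep left to right; for each value list the smaller values that follow it:
1: 0
5: 0
7: 1
5: 0
18: 0
21: 0
21: 0
24: 0
27: 0
30: 0
47: 0
47: 0
Sum: 0 + 0 + 1 + 0 + 0 + 0 + 0 + 0 + 0 + 0 + 0 + 0 = 1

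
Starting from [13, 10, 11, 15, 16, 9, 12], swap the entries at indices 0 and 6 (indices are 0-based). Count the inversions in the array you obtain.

9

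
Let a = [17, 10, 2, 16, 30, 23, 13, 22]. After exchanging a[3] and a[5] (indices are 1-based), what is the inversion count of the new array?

Positions 3 and 5 hold 2 and 30; after swapping, the array is [17, 10, 30, 16, 2, 23, 13, 22].
Count, for each position, how many later elements it exceeds:
17 → 10, 16, 2, 13 → 4
10 → 2 → 1
30 → 16, 2, 23, 13, 22 → 5
16 → 2, 13 → 2
2 → none → 0
23 → 13, 22 → 2
13 → none → 0
22 → none → 0
Sum: 4 + 1 + 5 + 2 + 0 + 2 + 0 + 0 = 14

14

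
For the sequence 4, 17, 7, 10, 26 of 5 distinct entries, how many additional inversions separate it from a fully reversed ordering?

Maximum inversions for 5 distinct elements is C(5, 2) = 5·4/2 = 10.
Current inversions — for each element, count later smaller elements:
4: 0
17: 2
7: 0
10: 0
26: 0
Current total: 0 + 2 + 0 + 0 + 0 = 2
Shortfall: 10 − 2 = 8

8 inversions short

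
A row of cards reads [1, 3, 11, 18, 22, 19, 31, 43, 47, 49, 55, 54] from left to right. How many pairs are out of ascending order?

For each element, count later entries that are smaller:
1 → none → 0
3 → none → 0
11 → none → 0
18 → none → 0
22 → 19 → 1
19 → none → 0
31 → none → 0
43 → none → 0
47 → none → 0
49 → none → 0
55 → 54 → 1
54 → none → 0
Sum: 0 + 0 + 0 + 0 + 1 + 0 + 0 + 0 + 0 + 0 + 1 + 0 = 2

There are 2 inversions.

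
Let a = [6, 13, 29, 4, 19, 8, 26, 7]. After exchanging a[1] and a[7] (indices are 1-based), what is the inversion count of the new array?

20

Positions 1 and 7 hold 6 and 26; after swapping, the array is [26, 13, 29, 4, 19, 8, 6, 7].
For each element, count later entries that are smaller:
26 → 13, 4, 19, 8, 6, 7 → 6
13 → 4, 8, 6, 7 → 4
29 → 4, 19, 8, 6, 7 → 5
4 → none → 0
19 → 8, 6, 7 → 3
8 → 6, 7 → 2
6 → none → 0
7 → none → 0
Sum: 6 + 4 + 5 + 0 + 3 + 2 + 0 + 0 = 20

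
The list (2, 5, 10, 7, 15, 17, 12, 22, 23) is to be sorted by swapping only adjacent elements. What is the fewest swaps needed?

3 swaps

Each adjacent swap fixes exactly one inversion, so the minimum swap count equals the number of inversions.
Count inversions — for each element, later elements that are smaller:
2: none → 0
5: none → 0
10: 7 → 1
7: none → 0
15: 12 → 1
17: 12 → 1
12: none → 0
22: none → 0
23: none → 0
Total inversions: 0 + 0 + 1 + 0 + 1 + 1 + 0 + 0 + 0 = 3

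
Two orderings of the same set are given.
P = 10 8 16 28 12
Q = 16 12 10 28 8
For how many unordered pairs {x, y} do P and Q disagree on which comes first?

Assign each item its position (1..5) in the first ordering, then rewrite the second ordering as that position sequence:
positions: 10→1, 8→2, 16→3, 28→4, 12→5
second ordering as positions: [3, 5, 1, 4, 2]
Discordant pairs = inversions in this position sequence.
3: 1, 2 → 2
5: 1, 4, 2 → 3
1: 0
4: 2 → 1
2: 0
Total: 2 + 3 + 0 + 1 + 0 = 6

Disagreeing pairs: 6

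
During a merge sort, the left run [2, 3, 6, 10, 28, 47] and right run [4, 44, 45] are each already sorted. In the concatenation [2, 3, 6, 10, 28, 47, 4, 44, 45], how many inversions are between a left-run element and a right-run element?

There are 6 cross-inversions.

Take each right-half value and tally the left-half values above it:
r = 4: 6, 10, 28, 47 → 4
r = 44: 47 → 1
r = 45: 47 → 1
Cross-inversions: 4 + 1 + 1 = 6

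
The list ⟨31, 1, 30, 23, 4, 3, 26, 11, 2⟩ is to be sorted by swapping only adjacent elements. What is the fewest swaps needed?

24 swaps

Each adjacent swap fixes exactly one inversion, so the minimum swap count equals the number of inversions.
Count inversions — for each element, later elements that are smaller:
31: 1, 30, 23, 4, 3, 26, 11, 2 → 8
1: none → 0
30: 23, 4, 3, 26, 11, 2 → 6
23: 4, 3, 11, 2 → 4
4: 3, 2 → 2
3: 2 → 1
26: 11, 2 → 2
11: 2 → 1
2: none → 0
Total inversions: 8 + 0 + 6 + 4 + 2 + 1 + 2 + 1 + 0 = 24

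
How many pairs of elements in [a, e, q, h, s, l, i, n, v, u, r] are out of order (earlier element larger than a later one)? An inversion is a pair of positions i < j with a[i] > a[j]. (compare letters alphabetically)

Count, for each position, how many later elements it exceeds:
a → none → 0
e → none → 0
q → h, l, i, n → 4
h → none → 0
s → l, i, n, r → 4
l → i → 1
i → none → 0
n → none → 0
v → u, r → 2
u → r → 1
r → none → 0
Sum: 0 + 0 + 4 + 0 + 4 + 1 + 0 + 0 + 2 + 1 + 0 = 12

12 out-of-order pairs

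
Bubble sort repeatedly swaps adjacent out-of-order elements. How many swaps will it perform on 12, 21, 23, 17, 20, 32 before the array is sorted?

Minimum adjacent swaps = number of inversions (each swap of adjacent out-of-order elements removes one inversion and no swap can remove more).
Count inversions — for each element, later elements that are smaller:
12: none → 0
21: 17, 20 → 2
23: 17, 20 → 2
17: none → 0
20: none → 0
32: none → 0
Total inversions: 0 + 2 + 2 + 0 + 0 + 0 = 4

Swaps: 4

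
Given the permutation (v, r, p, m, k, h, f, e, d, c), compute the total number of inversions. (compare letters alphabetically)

Element-by-element contributions:
v → r, p, m, k, h, f, e, d, c → 9
r → p, m, k, h, f, e, d, c → 8
p → m, k, h, f, e, d, c → 7
m → k, h, f, e, d, c → 6
k → h, f, e, d, c → 5
h → f, e, d, c → 4
f → e, d, c → 3
e → d, c → 2
d → c → 1
c → none → 0
Sum: 9 + 8 + 7 + 6 + 5 + 4 + 3 + 2 + 1 + 0 = 45

45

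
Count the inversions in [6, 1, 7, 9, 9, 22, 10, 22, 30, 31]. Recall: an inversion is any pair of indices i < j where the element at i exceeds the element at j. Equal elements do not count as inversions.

Inversions: 2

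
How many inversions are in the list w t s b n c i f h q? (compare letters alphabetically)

Count, for each position, how many later elements it exceeds:
w → t, s, b, n, c, i, f, h, q → 9
t → s, b, n, c, i, f, h, q → 8
s → b, n, c, i, f, h, q → 7
b → none → 0
n → c, i, f, h → 4
c → none → 0
i → f, h → 2
f → none → 0
h → none → 0
q → none → 0
Sum: 9 + 8 + 7 + 0 + 4 + 0 + 2 + 0 + 0 + 0 = 30

30 inversions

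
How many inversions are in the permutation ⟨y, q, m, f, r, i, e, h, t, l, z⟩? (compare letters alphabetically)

28

Element-by-element contributions:
y → q, m, f, r, i, e, h, t, l → 9
q → m, f, i, e, h, l → 6
m → f, i, e, h, l → 5
f → e → 1
r → i, e, h, l → 4
i → e, h → 2
e → none → 0
h → none → 0
t → l → 1
l → none → 0
z → none → 0
Sum: 9 + 6 + 5 + 1 + 4 + 2 + 0 + 0 + 1 + 0 + 0 = 28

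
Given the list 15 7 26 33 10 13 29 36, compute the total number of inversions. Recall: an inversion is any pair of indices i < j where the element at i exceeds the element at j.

8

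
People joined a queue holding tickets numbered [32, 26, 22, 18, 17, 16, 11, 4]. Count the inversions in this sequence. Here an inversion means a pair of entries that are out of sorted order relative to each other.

For each element, count later entries that are smaller:
32 → 26, 22, 18, 17, 16, 11, 4 → 7
26 → 22, 18, 17, 16, 11, 4 → 6
22 → 18, 17, 16, 11, 4 → 5
18 → 17, 16, 11, 4 → 4
17 → 16, 11, 4 → 3
16 → 11, 4 → 2
11 → 4 → 1
4 → none → 0
Sum: 7 + 6 + 5 + 4 + 3 + 2 + 1 + 0 = 28

28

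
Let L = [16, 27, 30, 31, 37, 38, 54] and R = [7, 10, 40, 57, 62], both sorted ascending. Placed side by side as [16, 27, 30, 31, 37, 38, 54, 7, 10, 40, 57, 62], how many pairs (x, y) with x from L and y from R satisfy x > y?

15 split inversions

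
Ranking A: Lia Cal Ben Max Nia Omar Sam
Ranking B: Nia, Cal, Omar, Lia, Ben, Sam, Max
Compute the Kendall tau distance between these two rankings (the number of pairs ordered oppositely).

Assign each item its position (1..7) in the first ordering, then rewrite the second ordering as that position sequence:
positions: Lia→1, Cal→2, Ben→3, Max→4, Nia→5, Omar→6, Sam→7
second ordering as positions: [5, 2, 6, 1, 3, 7, 4]
Discordant pairs = inversions in this position sequence.
5: 2, 1, 3, 4 → 4
2: 1 → 1
6: 1, 3, 4 → 3
1: 0
3: 0
7: 4 → 1
4: 0
Total: 4 + 1 + 3 + 0 + 0 + 1 + 0 = 9

There are 9 discordant pairs.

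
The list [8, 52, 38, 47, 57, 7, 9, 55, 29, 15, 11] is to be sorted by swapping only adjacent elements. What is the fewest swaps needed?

There are 30 adjacent swaps.

The minimum number of adjacent swaps to sort an array equals its inversion count, since every such swap removes exactly one inversion.
Count inversions — for each element, later elements that are smaller:
8: 7 → 1
52: 38, 47, 7, 9, 29, 15, 11 → 7
38: 7, 9, 29, 15, 11 → 5
47: 7, 9, 29, 15, 11 → 5
57: 7, 9, 55, 29, 15, 11 → 6
7: none → 0
9: none → 0
55: 29, 15, 11 → 3
29: 15, 11 → 2
15: 11 → 1
11: none → 0
Total inversions: 1 + 7 + 5 + 5 + 6 + 0 + 0 + 3 + 2 + 1 + 0 = 30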